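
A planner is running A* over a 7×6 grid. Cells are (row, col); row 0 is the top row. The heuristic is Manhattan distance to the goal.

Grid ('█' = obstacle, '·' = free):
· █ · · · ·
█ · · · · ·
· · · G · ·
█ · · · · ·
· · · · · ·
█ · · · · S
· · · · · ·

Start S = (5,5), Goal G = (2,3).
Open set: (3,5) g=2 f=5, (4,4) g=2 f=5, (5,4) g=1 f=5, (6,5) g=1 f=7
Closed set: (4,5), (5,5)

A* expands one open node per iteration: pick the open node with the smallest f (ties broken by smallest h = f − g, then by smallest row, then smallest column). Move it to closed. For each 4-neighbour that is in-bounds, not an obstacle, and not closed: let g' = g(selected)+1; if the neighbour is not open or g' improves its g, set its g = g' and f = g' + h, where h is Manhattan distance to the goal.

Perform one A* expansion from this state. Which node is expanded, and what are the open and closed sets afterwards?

step 1: expand (3,5) (f=5, h=3) → closed; open now [(2,5) g=3 f=5, (3,4) g=3 f=5, (4,4) g=2 f=5, (5,4) g=1 f=5, (6,5) g=1 f=7]

expanded=(3,5); open=[(2,5) g=3 f=5, (3,4) g=3 f=5, (4,4) g=2 f=5, (5,4) g=1 f=5, (6,5) g=1 f=7]; closed=[(3,5), (4,5), (5,5)]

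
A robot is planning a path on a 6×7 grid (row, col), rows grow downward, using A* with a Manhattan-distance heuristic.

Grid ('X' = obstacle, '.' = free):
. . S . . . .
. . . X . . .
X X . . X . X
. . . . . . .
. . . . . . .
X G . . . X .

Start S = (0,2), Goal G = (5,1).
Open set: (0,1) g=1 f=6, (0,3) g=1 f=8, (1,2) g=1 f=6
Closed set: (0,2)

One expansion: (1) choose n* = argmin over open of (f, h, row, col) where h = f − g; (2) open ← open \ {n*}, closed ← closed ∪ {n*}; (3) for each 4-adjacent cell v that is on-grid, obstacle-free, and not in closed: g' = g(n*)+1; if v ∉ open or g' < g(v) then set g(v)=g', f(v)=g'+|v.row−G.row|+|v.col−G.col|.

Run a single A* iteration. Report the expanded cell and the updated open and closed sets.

expanded=(0,1); open=[(0,0) g=2 f=8, (0,3) g=1 f=8, (1,1) g=2 f=6, (1,2) g=1 f=6]; closed=[(0,1), (0,2)]

step 1: expand (0,1) (f=6, h=5) → closed; open now [(0,0) g=2 f=8, (0,3) g=1 f=8, (1,1) g=2 f=6, (1,2) g=1 f=6]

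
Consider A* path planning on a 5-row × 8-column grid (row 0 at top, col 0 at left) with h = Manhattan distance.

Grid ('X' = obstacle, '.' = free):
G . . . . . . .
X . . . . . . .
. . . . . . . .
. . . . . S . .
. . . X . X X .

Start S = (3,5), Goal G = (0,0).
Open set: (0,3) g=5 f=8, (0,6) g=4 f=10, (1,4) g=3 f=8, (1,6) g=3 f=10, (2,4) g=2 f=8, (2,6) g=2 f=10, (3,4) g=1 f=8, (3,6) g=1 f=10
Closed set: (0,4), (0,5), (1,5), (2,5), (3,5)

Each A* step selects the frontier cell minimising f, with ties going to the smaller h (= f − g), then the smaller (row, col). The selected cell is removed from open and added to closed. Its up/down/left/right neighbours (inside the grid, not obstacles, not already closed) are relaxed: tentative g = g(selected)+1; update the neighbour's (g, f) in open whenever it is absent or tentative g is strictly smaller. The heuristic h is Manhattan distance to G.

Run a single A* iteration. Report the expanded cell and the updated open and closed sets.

expanded=(0,3); open=[(0,2) g=6 f=8, (0,6) g=4 f=10, (1,3) g=6 f=10, (1,4) g=3 f=8, (1,6) g=3 f=10, (2,4) g=2 f=8, (2,6) g=2 f=10, (3,4) g=1 f=8, (3,6) g=1 f=10]; closed=[(0,3), (0,4), (0,5), (1,5), (2,5), (3,5)]

step 1: expand (0,3) (f=8, h=3) → closed; open now [(0,2) g=6 f=8, (0,6) g=4 f=10, (1,3) g=6 f=10, (1,4) g=3 f=8, (1,6) g=3 f=10, (2,4) g=2 f=8, (2,6) g=2 f=10, (3,4) g=1 f=8, (3,6) g=1 f=10]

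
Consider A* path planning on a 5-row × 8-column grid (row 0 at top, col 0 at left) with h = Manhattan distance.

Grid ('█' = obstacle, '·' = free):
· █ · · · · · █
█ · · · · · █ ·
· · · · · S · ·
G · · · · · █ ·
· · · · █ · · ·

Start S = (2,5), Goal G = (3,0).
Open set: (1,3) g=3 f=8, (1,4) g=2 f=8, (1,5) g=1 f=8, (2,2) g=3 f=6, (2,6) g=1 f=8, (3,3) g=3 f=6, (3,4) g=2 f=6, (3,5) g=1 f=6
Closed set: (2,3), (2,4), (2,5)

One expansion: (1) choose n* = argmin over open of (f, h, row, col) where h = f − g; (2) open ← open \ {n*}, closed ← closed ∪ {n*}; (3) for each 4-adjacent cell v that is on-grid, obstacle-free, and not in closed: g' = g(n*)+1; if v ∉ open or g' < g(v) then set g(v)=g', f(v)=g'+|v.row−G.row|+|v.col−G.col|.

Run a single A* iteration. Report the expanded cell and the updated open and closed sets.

expanded=(2,2); open=[(1,2) g=4 f=8, (1,3) g=3 f=8, (1,4) g=2 f=8, (1,5) g=1 f=8, (2,1) g=4 f=6, (2,6) g=1 f=8, (3,2) g=4 f=6, (3,3) g=3 f=6, (3,4) g=2 f=6, (3,5) g=1 f=6]; closed=[(2,2), (2,3), (2,4), (2,5)]

step 1: expand (2,2) (f=6, h=3) → closed; open now [(1,2) g=4 f=8, (1,3) g=3 f=8, (1,4) g=2 f=8, (1,5) g=1 f=8, (2,1) g=4 f=6, (2,6) g=1 f=8, (3,2) g=4 f=6, (3,3) g=3 f=6, (3,4) g=2 f=6, (3,5) g=1 f=6]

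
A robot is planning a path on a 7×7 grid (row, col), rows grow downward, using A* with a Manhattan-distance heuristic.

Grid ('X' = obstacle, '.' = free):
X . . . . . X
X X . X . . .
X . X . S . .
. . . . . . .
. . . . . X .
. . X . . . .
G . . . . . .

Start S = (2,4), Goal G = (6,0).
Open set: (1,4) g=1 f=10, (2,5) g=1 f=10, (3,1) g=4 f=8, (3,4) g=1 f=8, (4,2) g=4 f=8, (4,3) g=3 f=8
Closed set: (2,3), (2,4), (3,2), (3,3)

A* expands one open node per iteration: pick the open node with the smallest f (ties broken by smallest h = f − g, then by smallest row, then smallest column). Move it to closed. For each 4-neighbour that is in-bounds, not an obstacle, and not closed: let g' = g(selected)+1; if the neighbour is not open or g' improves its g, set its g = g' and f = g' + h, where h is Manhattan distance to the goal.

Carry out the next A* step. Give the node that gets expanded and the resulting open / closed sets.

expanded=(3,1); open=[(1,4) g=1 f=10, (2,1) g=5 f=10, (2,5) g=1 f=10, (3,0) g=5 f=8, (3,4) g=1 f=8, (4,1) g=5 f=8, (4,2) g=4 f=8, (4,3) g=3 f=8]; closed=[(2,3), (2,4), (3,1), (3,2), (3,3)]

step 1: expand (3,1) (f=8, h=4) → closed; open now [(1,4) g=1 f=10, (2,1) g=5 f=10, (2,5) g=1 f=10, (3,0) g=5 f=8, (3,4) g=1 f=8, (4,1) g=5 f=8, (4,2) g=4 f=8, (4,3) g=3 f=8]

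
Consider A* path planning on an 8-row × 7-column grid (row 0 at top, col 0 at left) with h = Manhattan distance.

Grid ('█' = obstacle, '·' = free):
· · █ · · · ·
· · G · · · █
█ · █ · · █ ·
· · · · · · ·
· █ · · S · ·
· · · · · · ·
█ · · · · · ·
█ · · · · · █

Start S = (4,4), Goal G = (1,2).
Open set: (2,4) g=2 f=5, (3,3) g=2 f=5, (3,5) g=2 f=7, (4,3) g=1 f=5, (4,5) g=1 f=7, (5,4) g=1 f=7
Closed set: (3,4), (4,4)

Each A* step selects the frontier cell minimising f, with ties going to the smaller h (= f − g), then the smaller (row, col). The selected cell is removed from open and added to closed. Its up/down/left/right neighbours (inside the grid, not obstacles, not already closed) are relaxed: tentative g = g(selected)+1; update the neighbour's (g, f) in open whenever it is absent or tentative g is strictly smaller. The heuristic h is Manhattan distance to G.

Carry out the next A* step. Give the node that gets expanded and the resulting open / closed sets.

step 1: expand (2,4) (f=5, h=3) → closed; open now [(1,4) g=3 f=5, (2,3) g=3 f=5, (3,3) g=2 f=5, (3,5) g=2 f=7, (4,3) g=1 f=5, (4,5) g=1 f=7, (5,4) g=1 f=7]

expanded=(2,4); open=[(1,4) g=3 f=5, (2,3) g=3 f=5, (3,3) g=2 f=5, (3,5) g=2 f=7, (4,3) g=1 f=5, (4,5) g=1 f=7, (5,4) g=1 f=7]; closed=[(2,4), (3,4), (4,4)]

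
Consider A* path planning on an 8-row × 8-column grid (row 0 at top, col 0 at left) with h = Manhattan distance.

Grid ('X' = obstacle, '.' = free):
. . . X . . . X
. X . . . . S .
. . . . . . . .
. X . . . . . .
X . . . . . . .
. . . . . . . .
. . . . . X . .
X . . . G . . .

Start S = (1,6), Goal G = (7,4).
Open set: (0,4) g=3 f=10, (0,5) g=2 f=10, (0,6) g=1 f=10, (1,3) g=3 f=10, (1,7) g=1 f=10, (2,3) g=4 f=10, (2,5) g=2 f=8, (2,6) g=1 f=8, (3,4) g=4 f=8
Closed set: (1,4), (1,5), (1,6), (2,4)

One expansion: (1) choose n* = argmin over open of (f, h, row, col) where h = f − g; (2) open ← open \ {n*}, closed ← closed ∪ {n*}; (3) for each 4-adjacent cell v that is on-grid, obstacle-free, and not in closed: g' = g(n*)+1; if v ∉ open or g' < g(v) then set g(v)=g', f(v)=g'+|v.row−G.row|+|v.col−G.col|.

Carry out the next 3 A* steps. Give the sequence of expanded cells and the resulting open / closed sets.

step 1: expand (3,4) (f=8, h=4) → closed; open now [(0,4) g=3 f=10, (0,5) g=2 f=10, (0,6) g=1 f=10, (1,3) g=3 f=10, (1,7) g=1 f=10, (2,3) g=4 f=10, (2,5) g=2 f=8, (2,6) g=1 f=8, (3,3) g=5 f=10, (3,5) g=5 f=10, (4,4) g=5 f=8]
step 2: expand (4,4) (f=8, h=3) → closed; open now [(0,4) g=3 f=10, (0,5) g=2 f=10, (0,6) g=1 f=10, (1,3) g=3 f=10, (1,7) g=1 f=10, (2,3) g=4 f=10, (2,5) g=2 f=8, (2,6) g=1 f=8, (3,3) g=5 f=10, (3,5) g=5 f=10, (4,3) g=6 f=10, (4,5) g=6 f=10, (5,4) g=6 f=8]
step 3: expand (5,4) (f=8, h=2) → closed; open now [(0,4) g=3 f=10, (0,5) g=2 f=10, (0,6) g=1 f=10, (1,3) g=3 f=10, (1,7) g=1 f=10, (2,3) g=4 f=10, (2,5) g=2 f=8, (2,6) g=1 f=8, (3,3) g=5 f=10, (3,5) g=5 f=10, (4,3) g=6 f=10, (4,5) g=6 f=10, (5,3) g=7 f=10, (5,5) g=7 f=10, (6,4) g=7 f=8]

order=[(3,4) → (4,4) → (5,4)]; open=[(0,4) g=3 f=10, (0,5) g=2 f=10, (0,6) g=1 f=10, (1,3) g=3 f=10, (1,7) g=1 f=10, (2,3) g=4 f=10, (2,5) g=2 f=8, (2,6) g=1 f=8, (3,3) g=5 f=10, (3,5) g=5 f=10, (4,3) g=6 f=10, (4,5) g=6 f=10, (5,3) g=7 f=10, (5,5) g=7 f=10, (6,4) g=7 f=8]; closed=[(1,4), (1,5), (1,6), (2,4), (3,4), (4,4), (5,4)]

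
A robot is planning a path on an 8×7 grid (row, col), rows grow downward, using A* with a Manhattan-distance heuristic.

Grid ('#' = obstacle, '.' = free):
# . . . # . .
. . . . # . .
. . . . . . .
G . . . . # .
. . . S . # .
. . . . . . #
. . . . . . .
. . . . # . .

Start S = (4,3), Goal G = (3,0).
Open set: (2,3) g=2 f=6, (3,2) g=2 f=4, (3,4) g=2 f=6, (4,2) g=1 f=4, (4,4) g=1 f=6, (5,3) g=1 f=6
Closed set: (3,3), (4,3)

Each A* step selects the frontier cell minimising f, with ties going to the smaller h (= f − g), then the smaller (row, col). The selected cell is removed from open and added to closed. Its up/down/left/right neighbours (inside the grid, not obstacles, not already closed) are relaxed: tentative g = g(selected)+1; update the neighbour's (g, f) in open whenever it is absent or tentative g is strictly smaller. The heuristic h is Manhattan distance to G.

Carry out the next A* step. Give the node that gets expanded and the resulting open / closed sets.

expanded=(3,2); open=[(2,2) g=3 f=6, (2,3) g=2 f=6, (3,1) g=3 f=4, (3,4) g=2 f=6, (4,2) g=1 f=4, (4,4) g=1 f=6, (5,3) g=1 f=6]; closed=[(3,2), (3,3), (4,3)]

step 1: expand (3,2) (f=4, h=2) → closed; open now [(2,2) g=3 f=6, (2,3) g=2 f=6, (3,1) g=3 f=4, (3,4) g=2 f=6, (4,2) g=1 f=4, (4,4) g=1 f=6, (5,3) g=1 f=6]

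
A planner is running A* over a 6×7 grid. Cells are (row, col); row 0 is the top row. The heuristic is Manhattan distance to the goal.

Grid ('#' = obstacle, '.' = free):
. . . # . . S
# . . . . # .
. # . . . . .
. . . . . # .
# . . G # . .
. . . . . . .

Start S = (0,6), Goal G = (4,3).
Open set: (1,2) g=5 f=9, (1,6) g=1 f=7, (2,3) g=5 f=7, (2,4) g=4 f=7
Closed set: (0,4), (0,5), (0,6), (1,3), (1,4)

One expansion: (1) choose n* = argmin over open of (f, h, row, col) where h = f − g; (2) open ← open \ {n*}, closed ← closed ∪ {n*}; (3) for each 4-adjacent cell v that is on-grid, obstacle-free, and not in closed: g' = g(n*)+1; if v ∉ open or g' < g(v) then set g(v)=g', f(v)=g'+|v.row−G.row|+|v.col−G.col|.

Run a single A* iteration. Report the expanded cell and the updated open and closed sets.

expanded=(2,3); open=[(1,2) g=5 f=9, (1,6) g=1 f=7, (2,2) g=6 f=9, (2,4) g=4 f=7, (3,3) g=6 f=7]; closed=[(0,4), (0,5), (0,6), (1,3), (1,4), (2,3)]

step 1: expand (2,3) (f=7, h=2) → closed; open now [(1,2) g=5 f=9, (1,6) g=1 f=7, (2,2) g=6 f=9, (2,4) g=4 f=7, (3,3) g=6 f=7]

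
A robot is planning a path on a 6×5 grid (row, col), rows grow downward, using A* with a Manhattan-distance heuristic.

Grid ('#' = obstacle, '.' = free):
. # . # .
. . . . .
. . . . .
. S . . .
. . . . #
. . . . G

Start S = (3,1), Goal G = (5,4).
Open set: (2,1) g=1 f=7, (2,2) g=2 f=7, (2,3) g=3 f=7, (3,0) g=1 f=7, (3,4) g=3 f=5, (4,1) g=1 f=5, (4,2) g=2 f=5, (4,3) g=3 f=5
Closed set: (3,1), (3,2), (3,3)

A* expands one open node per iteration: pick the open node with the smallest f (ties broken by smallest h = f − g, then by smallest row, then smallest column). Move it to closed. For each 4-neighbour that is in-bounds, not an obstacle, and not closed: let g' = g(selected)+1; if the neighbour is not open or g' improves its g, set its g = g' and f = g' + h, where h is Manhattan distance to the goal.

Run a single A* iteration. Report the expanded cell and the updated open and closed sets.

step 1: expand (3,4) (f=5, h=2) → closed; open now [(2,1) g=1 f=7, (2,2) g=2 f=7, (2,3) g=3 f=7, (2,4) g=4 f=7, (3,0) g=1 f=7, (4,1) g=1 f=5, (4,2) g=2 f=5, (4,3) g=3 f=5]

expanded=(3,4); open=[(2,1) g=1 f=7, (2,2) g=2 f=7, (2,3) g=3 f=7, (2,4) g=4 f=7, (3,0) g=1 f=7, (4,1) g=1 f=5, (4,2) g=2 f=5, (4,3) g=3 f=5]; closed=[(3,1), (3,2), (3,3), (3,4)]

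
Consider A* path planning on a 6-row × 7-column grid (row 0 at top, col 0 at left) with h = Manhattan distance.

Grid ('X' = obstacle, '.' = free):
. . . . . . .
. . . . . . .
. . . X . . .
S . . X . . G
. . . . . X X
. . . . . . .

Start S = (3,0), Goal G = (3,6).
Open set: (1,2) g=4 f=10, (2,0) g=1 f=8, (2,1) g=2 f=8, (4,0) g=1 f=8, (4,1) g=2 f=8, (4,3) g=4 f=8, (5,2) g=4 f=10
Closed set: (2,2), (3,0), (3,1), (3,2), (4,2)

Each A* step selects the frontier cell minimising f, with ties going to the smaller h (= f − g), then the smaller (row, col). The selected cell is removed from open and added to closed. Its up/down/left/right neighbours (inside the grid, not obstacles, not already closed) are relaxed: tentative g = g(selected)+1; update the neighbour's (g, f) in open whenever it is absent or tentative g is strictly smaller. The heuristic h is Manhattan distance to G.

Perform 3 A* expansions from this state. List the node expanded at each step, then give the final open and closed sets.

step 1: expand (4,3) (f=8, h=4) → closed; open now [(1,2) g=4 f=10, (2,0) g=1 f=8, (2,1) g=2 f=8, (4,0) g=1 f=8, (4,1) g=2 f=8, (4,4) g=5 f=8, (5,2) g=4 f=10, (5,3) g=5 f=10]
step 2: expand (4,4) (f=8, h=3) → closed; open now [(1,2) g=4 f=10, (2,0) g=1 f=8, (2,1) g=2 f=8, (3,4) g=6 f=8, (4,0) g=1 f=8, (4,1) g=2 f=8, (5,2) g=4 f=10, (5,3) g=5 f=10, (5,4) g=6 f=10]
step 3: expand (3,4) (f=8, h=2) → closed; open now [(1,2) g=4 f=10, (2,0) g=1 f=8, (2,1) g=2 f=8, (2,4) g=7 f=10, (3,5) g=7 f=8, (4,0) g=1 f=8, (4,1) g=2 f=8, (5,2) g=4 f=10, (5,3) g=5 f=10, (5,4) g=6 f=10]

order=[(4,3) → (4,4) → (3,4)]; open=[(1,2) g=4 f=10, (2,0) g=1 f=8, (2,1) g=2 f=8, (2,4) g=7 f=10, (3,5) g=7 f=8, (4,0) g=1 f=8, (4,1) g=2 f=8, (5,2) g=4 f=10, (5,3) g=5 f=10, (5,4) g=6 f=10]; closed=[(2,2), (3,0), (3,1), (3,2), (3,4), (4,2), (4,3), (4,4)]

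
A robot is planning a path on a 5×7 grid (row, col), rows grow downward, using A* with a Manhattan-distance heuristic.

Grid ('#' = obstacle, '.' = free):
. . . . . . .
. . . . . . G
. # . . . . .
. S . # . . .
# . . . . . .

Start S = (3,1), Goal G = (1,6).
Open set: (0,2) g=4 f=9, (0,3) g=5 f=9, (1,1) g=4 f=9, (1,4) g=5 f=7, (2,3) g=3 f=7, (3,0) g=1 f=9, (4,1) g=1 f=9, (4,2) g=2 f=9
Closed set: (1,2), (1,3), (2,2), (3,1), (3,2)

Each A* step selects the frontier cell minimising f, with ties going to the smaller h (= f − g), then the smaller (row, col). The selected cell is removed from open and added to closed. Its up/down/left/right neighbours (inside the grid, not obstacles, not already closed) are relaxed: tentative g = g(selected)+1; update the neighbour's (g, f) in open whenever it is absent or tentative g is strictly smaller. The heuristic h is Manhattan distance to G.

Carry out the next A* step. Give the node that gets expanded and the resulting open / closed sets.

step 1: expand (1,4) (f=7, h=2) → closed; open now [(0,2) g=4 f=9, (0,3) g=5 f=9, (0,4) g=6 f=9, (1,1) g=4 f=9, (1,5) g=6 f=7, (2,3) g=3 f=7, (2,4) g=6 f=9, (3,0) g=1 f=9, (4,1) g=1 f=9, (4,2) g=2 f=9]

expanded=(1,4); open=[(0,2) g=4 f=9, (0,3) g=5 f=9, (0,4) g=6 f=9, (1,1) g=4 f=9, (1,5) g=6 f=7, (2,3) g=3 f=7, (2,4) g=6 f=9, (3,0) g=1 f=9, (4,1) g=1 f=9, (4,2) g=2 f=9]; closed=[(1,2), (1,3), (1,4), (2,2), (3,1), (3,2)]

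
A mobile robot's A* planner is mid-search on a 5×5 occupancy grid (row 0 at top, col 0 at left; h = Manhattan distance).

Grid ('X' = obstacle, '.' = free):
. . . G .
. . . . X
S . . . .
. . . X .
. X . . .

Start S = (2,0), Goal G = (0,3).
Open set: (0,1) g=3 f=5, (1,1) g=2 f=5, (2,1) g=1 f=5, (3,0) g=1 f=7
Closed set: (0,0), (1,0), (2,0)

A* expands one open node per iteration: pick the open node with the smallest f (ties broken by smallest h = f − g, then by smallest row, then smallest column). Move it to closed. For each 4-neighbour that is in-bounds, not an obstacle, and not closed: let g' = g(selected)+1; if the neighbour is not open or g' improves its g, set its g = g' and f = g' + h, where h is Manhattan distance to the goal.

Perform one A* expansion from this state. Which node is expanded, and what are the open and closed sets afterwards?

step 1: expand (0,1) (f=5, h=2) → closed; open now [(0,2) g=4 f=5, (1,1) g=2 f=5, (2,1) g=1 f=5, (3,0) g=1 f=7]

expanded=(0,1); open=[(0,2) g=4 f=5, (1,1) g=2 f=5, (2,1) g=1 f=5, (3,0) g=1 f=7]; closed=[(0,0), (0,1), (1,0), (2,0)]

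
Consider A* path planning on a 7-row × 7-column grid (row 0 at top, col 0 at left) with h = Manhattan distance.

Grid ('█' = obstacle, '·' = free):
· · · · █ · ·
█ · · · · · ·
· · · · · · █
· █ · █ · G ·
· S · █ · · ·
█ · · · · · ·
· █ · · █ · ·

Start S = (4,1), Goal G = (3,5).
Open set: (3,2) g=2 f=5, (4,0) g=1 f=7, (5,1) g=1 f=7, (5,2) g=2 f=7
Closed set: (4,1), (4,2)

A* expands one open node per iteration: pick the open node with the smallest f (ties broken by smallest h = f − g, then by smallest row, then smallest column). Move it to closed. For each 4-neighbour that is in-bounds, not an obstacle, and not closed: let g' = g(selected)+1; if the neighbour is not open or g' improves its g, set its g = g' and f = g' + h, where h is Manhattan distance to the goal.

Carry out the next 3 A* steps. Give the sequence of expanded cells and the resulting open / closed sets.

step 1: expand (3,2) (f=5, h=3) → closed; open now [(2,2) g=3 f=7, (4,0) g=1 f=7, (5,1) g=1 f=7, (5,2) g=2 f=7]
step 2: expand (2,2) (f=7, h=4) → closed; open now [(1,2) g=4 f=9, (2,1) g=4 f=9, (2,3) g=4 f=7, (4,0) g=1 f=7, (5,1) g=1 f=7, (5,2) g=2 f=7]
step 3: expand (2,3) (f=7, h=3) → closed; open now [(1,2) g=4 f=9, (1,3) g=5 f=9, (2,1) g=4 f=9, (2,4) g=5 f=7, (4,0) g=1 f=7, (5,1) g=1 f=7, (5,2) g=2 f=7]

order=[(3,2) → (2,2) → (2,3)]; open=[(1,2) g=4 f=9, (1,3) g=5 f=9, (2,1) g=4 f=9, (2,4) g=5 f=7, (4,0) g=1 f=7, (5,1) g=1 f=7, (5,2) g=2 f=7]; closed=[(2,2), (2,3), (3,2), (4,1), (4,2)]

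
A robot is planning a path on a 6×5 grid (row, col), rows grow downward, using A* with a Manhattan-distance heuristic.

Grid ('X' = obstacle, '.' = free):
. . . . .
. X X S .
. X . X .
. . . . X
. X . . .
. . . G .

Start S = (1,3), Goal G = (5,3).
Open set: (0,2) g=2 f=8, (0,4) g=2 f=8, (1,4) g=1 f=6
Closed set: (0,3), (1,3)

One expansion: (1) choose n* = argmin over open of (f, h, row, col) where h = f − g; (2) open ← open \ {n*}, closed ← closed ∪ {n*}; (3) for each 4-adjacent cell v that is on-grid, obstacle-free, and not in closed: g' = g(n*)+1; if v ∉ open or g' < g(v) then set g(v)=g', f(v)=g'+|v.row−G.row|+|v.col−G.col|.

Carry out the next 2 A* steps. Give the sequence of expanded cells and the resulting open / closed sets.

step 1: expand (1,4) (f=6, h=5) → closed; open now [(0,2) g=2 f=8, (0,4) g=2 f=8, (2,4) g=2 f=6]
step 2: expand (2,4) (f=6, h=4) → closed; open now [(0,2) g=2 f=8, (0,4) g=2 f=8]

order=[(1,4) → (2,4)]; open=[(0,2) g=2 f=8, (0,4) g=2 f=8]; closed=[(0,3), (1,3), (1,4), (2,4)]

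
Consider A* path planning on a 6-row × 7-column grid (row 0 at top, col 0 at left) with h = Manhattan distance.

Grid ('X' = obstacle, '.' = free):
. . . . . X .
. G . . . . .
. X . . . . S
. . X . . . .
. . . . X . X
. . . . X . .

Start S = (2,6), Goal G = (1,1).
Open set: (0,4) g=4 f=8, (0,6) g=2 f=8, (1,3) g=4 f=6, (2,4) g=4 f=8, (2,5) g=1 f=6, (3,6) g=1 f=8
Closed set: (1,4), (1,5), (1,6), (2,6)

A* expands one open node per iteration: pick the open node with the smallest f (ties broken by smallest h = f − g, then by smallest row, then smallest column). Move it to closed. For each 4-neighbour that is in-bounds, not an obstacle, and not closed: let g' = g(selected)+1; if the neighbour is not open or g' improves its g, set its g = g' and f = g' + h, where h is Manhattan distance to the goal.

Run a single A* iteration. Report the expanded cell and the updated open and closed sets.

expanded=(1,3); open=[(0,3) g=5 f=8, (0,4) g=4 f=8, (0,6) g=2 f=8, (1,2) g=5 f=6, (2,3) g=5 f=8, (2,4) g=4 f=8, (2,5) g=1 f=6, (3,6) g=1 f=8]; closed=[(1,3), (1,4), (1,5), (1,6), (2,6)]

step 1: expand (1,3) (f=6, h=2) → closed; open now [(0,3) g=5 f=8, (0,4) g=4 f=8, (0,6) g=2 f=8, (1,2) g=5 f=6, (2,3) g=5 f=8, (2,4) g=4 f=8, (2,5) g=1 f=6, (3,6) g=1 f=8]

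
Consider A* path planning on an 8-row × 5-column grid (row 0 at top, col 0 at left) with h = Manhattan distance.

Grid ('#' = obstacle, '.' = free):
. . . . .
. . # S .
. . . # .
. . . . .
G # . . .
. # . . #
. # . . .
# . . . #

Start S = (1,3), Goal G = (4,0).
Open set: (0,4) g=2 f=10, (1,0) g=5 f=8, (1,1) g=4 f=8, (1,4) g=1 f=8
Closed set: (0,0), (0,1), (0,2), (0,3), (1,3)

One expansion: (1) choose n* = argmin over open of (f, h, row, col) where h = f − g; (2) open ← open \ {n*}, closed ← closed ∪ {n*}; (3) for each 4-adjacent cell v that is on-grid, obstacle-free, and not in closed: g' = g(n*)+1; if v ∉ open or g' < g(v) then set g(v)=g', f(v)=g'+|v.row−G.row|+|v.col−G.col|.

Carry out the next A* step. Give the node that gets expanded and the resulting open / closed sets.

step 1: expand (1,0) (f=8, h=3) → closed; open now [(0,4) g=2 f=10, (1,1) g=4 f=8, (1,4) g=1 f=8, (2,0) g=6 f=8]

expanded=(1,0); open=[(0,4) g=2 f=10, (1,1) g=4 f=8, (1,4) g=1 f=8, (2,0) g=6 f=8]; closed=[(0,0), (0,1), (0,2), (0,3), (1,0), (1,3)]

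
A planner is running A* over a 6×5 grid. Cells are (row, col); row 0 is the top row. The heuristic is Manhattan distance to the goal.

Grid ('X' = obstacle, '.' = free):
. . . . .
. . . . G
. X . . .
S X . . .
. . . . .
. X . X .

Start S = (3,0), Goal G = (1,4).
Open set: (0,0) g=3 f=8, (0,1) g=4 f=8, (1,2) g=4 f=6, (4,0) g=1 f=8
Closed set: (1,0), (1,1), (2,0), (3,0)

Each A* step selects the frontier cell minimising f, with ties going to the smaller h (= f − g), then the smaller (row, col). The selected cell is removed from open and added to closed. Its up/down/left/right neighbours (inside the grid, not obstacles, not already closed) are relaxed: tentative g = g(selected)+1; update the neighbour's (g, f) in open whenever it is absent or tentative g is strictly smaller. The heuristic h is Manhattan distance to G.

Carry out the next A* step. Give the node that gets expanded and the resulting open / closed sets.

step 1: expand (1,2) (f=6, h=2) → closed; open now [(0,0) g=3 f=8, (0,1) g=4 f=8, (0,2) g=5 f=8, (1,3) g=5 f=6, (2,2) g=5 f=8, (4,0) g=1 f=8]

expanded=(1,2); open=[(0,0) g=3 f=8, (0,1) g=4 f=8, (0,2) g=5 f=8, (1,3) g=5 f=6, (2,2) g=5 f=8, (4,0) g=1 f=8]; closed=[(1,0), (1,1), (1,2), (2,0), (3,0)]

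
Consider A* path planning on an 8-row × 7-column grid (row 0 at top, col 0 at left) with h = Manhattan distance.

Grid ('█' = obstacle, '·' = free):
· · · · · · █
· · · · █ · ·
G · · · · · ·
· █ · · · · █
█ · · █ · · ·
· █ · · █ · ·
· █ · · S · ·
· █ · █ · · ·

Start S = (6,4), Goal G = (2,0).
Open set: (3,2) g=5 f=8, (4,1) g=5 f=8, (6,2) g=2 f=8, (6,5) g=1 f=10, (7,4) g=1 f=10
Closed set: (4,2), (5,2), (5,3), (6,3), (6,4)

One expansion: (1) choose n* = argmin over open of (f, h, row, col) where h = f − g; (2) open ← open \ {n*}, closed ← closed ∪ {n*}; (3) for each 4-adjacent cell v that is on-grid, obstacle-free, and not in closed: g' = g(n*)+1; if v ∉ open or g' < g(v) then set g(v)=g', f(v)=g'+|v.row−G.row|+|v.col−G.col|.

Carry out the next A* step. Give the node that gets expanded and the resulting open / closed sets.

step 1: expand (3,2) (f=8, h=3) → closed; open now [(2,2) g=6 f=8, (3,3) g=6 f=10, (4,1) g=5 f=8, (6,2) g=2 f=8, (6,5) g=1 f=10, (7,4) g=1 f=10]

expanded=(3,2); open=[(2,2) g=6 f=8, (3,3) g=6 f=10, (4,1) g=5 f=8, (6,2) g=2 f=8, (6,5) g=1 f=10, (7,4) g=1 f=10]; closed=[(3,2), (4,2), (5,2), (5,3), (6,3), (6,4)]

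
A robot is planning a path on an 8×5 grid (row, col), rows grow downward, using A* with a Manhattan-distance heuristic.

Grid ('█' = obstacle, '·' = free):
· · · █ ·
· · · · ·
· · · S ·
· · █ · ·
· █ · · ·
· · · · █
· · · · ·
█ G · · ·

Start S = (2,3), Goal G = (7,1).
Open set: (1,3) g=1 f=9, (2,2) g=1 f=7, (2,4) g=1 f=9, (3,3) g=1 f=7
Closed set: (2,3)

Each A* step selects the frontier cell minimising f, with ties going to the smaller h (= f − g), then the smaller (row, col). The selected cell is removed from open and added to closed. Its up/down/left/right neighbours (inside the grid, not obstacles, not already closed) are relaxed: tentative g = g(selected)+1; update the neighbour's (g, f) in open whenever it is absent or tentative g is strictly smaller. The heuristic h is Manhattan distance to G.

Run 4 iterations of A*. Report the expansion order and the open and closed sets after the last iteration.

order=[(2,2) → (2,1) → (3,1) → (3,3)]; open=[(1,1) g=3 f=9, (1,2) g=2 f=9, (1,3) g=1 f=9, (2,0) g=3 f=9, (2,4) g=1 f=9, (3,0) g=4 f=9, (3,4) g=2 f=9, (4,3) g=2 f=7]; closed=[(2,1), (2,2), (2,3), (3,1), (3,3)]

step 1: expand (2,2) (f=7, h=6) → closed; open now [(1,2) g=2 f=9, (1,3) g=1 f=9, (2,1) g=2 f=7, (2,4) g=1 f=9, (3,3) g=1 f=7]
step 2: expand (2,1) (f=7, h=5) → closed; open now [(1,1) g=3 f=9, (1,2) g=2 f=9, (1,3) g=1 f=9, (2,0) g=3 f=9, (2,4) g=1 f=9, (3,1) g=3 f=7, (3,3) g=1 f=7]
step 3: expand (3,1) (f=7, h=4) → closed; open now [(1,1) g=3 f=9, (1,2) g=2 f=9, (1,3) g=1 f=9, (2,0) g=3 f=9, (2,4) g=1 f=9, (3,0) g=4 f=9, (3,3) g=1 f=7]
step 4: expand (3,3) (f=7, h=6) → closed; open now [(1,1) g=3 f=9, (1,2) g=2 f=9, (1,3) g=1 f=9, (2,0) g=3 f=9, (2,4) g=1 f=9, (3,0) g=4 f=9, (3,4) g=2 f=9, (4,3) g=2 f=7]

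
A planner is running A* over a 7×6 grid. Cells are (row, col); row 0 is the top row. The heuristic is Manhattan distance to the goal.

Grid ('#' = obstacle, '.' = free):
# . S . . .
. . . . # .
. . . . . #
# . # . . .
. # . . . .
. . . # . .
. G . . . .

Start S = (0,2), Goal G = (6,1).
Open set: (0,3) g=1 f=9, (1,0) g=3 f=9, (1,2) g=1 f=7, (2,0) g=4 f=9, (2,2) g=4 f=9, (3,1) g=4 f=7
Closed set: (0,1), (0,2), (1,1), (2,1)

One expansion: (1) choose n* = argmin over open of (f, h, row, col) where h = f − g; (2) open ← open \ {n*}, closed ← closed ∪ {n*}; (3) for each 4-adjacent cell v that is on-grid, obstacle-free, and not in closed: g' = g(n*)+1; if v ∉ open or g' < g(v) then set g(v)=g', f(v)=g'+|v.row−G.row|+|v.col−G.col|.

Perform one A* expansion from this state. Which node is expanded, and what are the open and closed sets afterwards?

step 1: expand (3,1) (f=7, h=3) → closed; open now [(0,3) g=1 f=9, (1,0) g=3 f=9, (1,2) g=1 f=7, (2,0) g=4 f=9, (2,2) g=4 f=9]

expanded=(3,1); open=[(0,3) g=1 f=9, (1,0) g=3 f=9, (1,2) g=1 f=7, (2,0) g=4 f=9, (2,2) g=4 f=9]; closed=[(0,1), (0,2), (1,1), (2,1), (3,1)]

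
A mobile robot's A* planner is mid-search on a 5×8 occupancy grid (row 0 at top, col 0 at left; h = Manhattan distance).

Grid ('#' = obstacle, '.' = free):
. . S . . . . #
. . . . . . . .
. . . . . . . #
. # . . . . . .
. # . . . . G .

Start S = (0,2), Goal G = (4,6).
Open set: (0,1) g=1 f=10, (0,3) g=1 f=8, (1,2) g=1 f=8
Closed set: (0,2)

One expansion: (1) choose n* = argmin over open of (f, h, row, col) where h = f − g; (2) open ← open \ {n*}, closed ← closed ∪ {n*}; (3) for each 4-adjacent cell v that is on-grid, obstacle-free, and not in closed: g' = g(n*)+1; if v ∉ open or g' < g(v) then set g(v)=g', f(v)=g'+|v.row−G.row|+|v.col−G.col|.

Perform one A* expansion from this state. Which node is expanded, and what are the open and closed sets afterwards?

step 1: expand (0,3) (f=8, h=7) → closed; open now [(0,1) g=1 f=10, (0,4) g=2 f=8, (1,2) g=1 f=8, (1,3) g=2 f=8]

expanded=(0,3); open=[(0,1) g=1 f=10, (0,4) g=2 f=8, (1,2) g=1 f=8, (1,3) g=2 f=8]; closed=[(0,2), (0,3)]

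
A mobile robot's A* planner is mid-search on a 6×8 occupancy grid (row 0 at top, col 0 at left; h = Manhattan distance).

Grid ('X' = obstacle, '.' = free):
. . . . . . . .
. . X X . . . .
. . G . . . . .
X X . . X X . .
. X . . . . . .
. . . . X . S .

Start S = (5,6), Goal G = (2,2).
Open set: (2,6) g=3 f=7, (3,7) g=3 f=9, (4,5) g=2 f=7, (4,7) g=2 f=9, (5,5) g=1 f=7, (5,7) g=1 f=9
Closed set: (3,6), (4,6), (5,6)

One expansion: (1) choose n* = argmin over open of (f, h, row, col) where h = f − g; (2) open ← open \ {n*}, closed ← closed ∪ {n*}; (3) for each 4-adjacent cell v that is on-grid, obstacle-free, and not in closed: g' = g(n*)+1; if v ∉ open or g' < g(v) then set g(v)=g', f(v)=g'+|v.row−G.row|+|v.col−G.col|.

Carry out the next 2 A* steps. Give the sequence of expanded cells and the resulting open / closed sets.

step 1: expand (2,6) (f=7, h=4) → closed; open now [(1,6) g=4 f=9, (2,5) g=4 f=7, (2,7) g=4 f=9, (3,7) g=3 f=9, (4,5) g=2 f=7, (4,7) g=2 f=9, (5,5) g=1 f=7, (5,7) g=1 f=9]
step 2: expand (2,5) (f=7, h=3) → closed; open now [(1,5) g=5 f=9, (1,6) g=4 f=9, (2,4) g=5 f=7, (2,7) g=4 f=9, (3,7) g=3 f=9, (4,5) g=2 f=7, (4,7) g=2 f=9, (5,5) g=1 f=7, (5,7) g=1 f=9]

order=[(2,6) → (2,5)]; open=[(1,5) g=5 f=9, (1,6) g=4 f=9, (2,4) g=5 f=7, (2,7) g=4 f=9, (3,7) g=3 f=9, (4,5) g=2 f=7, (4,7) g=2 f=9, (5,5) g=1 f=7, (5,7) g=1 f=9]; closed=[(2,5), (2,6), (3,6), (4,6), (5,6)]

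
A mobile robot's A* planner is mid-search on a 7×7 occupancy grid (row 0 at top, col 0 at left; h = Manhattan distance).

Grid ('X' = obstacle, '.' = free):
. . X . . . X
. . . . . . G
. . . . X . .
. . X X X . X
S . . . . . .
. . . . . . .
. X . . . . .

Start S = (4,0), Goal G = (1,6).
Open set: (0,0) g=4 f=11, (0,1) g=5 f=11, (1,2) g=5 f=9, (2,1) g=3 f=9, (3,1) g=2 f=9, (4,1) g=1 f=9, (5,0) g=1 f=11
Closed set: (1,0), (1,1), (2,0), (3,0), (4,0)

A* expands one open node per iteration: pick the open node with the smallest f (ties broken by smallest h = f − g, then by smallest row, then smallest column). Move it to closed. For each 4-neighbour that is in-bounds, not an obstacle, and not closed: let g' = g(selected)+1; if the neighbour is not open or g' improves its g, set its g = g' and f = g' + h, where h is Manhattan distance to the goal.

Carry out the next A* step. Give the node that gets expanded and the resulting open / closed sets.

step 1: expand (1,2) (f=9, h=4) → closed; open now [(0,0) g=4 f=11, (0,1) g=5 f=11, (1,3) g=6 f=9, (2,1) g=3 f=9, (2,2) g=6 f=11, (3,1) g=2 f=9, (4,1) g=1 f=9, (5,0) g=1 f=11]

expanded=(1,2); open=[(0,0) g=4 f=11, (0,1) g=5 f=11, (1,3) g=6 f=9, (2,1) g=3 f=9, (2,2) g=6 f=11, (3,1) g=2 f=9, (4,1) g=1 f=9, (5,0) g=1 f=11]; closed=[(1,0), (1,1), (1,2), (2,0), (3,0), (4,0)]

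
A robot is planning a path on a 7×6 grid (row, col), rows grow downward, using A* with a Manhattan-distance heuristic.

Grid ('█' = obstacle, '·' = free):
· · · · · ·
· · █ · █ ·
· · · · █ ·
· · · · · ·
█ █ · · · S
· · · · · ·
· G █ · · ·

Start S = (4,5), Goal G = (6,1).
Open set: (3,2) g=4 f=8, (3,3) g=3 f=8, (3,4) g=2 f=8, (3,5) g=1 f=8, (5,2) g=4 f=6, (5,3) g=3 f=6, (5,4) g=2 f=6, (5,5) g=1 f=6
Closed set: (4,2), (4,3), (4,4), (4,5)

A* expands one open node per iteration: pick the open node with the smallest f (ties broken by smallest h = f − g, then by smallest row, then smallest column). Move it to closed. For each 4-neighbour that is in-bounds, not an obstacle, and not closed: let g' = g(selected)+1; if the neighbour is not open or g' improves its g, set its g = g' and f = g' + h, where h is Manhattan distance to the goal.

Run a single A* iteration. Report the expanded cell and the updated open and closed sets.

expanded=(5,2); open=[(3,2) g=4 f=8, (3,3) g=3 f=8, (3,4) g=2 f=8, (3,5) g=1 f=8, (5,1) g=5 f=6, (5,3) g=3 f=6, (5,4) g=2 f=6, (5,5) g=1 f=6]; closed=[(4,2), (4,3), (4,4), (4,5), (5,2)]

step 1: expand (5,2) (f=6, h=2) → closed; open now [(3,2) g=4 f=8, (3,3) g=3 f=8, (3,4) g=2 f=8, (3,5) g=1 f=8, (5,1) g=5 f=6, (5,3) g=3 f=6, (5,4) g=2 f=6, (5,5) g=1 f=6]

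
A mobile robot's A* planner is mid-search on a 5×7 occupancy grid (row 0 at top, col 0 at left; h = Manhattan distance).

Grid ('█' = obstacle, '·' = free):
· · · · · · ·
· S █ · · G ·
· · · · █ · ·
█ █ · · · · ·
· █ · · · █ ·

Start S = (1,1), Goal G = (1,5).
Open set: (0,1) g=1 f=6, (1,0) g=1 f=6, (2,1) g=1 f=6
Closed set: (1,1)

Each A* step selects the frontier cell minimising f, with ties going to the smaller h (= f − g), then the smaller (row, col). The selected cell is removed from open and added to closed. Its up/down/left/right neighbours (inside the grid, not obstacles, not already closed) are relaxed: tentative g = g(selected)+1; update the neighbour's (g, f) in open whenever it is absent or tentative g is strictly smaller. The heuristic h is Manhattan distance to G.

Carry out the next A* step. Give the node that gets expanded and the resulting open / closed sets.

step 1: expand (0,1) (f=6, h=5) → closed; open now [(0,0) g=2 f=8, (0,2) g=2 f=6, (1,0) g=1 f=6, (2,1) g=1 f=6]

expanded=(0,1); open=[(0,0) g=2 f=8, (0,2) g=2 f=6, (1,0) g=1 f=6, (2,1) g=1 f=6]; closed=[(0,1), (1,1)]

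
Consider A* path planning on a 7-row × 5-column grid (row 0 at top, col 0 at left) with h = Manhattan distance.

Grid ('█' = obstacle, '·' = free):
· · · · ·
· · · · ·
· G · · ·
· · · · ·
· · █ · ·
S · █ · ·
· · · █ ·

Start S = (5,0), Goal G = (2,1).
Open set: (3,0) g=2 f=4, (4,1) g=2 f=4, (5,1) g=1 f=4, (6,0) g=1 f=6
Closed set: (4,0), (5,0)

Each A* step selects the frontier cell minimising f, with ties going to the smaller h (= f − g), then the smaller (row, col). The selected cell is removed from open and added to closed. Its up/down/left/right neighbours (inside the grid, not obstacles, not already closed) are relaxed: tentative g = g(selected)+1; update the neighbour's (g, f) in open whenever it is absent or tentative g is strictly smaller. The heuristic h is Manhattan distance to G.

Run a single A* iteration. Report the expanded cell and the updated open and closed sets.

step 1: expand (3,0) (f=4, h=2) → closed; open now [(2,0) g=3 f=4, (3,1) g=3 f=4, (4,1) g=2 f=4, (5,1) g=1 f=4, (6,0) g=1 f=6]

expanded=(3,0); open=[(2,0) g=3 f=4, (3,1) g=3 f=4, (4,1) g=2 f=4, (5,1) g=1 f=4, (6,0) g=1 f=6]; closed=[(3,0), (4,0), (5,0)]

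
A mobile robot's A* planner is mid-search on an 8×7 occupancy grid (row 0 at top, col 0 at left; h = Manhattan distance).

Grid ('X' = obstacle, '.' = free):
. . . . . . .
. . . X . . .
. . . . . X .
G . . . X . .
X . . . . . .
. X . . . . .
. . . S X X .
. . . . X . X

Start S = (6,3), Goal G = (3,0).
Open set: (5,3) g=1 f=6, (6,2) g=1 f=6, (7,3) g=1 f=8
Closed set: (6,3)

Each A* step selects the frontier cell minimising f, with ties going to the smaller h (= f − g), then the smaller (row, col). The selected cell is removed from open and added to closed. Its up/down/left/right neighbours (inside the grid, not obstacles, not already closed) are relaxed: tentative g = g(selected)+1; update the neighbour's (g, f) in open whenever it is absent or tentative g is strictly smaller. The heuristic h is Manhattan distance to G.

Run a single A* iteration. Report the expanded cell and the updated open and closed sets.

step 1: expand (5,3) (f=6, h=5) → closed; open now [(4,3) g=2 f=6, (5,2) g=2 f=6, (5,4) g=2 f=8, (6,2) g=1 f=6, (7,3) g=1 f=8]

expanded=(5,3); open=[(4,3) g=2 f=6, (5,2) g=2 f=6, (5,4) g=2 f=8, (6,2) g=1 f=6, (7,3) g=1 f=8]; closed=[(5,3), (6,3)]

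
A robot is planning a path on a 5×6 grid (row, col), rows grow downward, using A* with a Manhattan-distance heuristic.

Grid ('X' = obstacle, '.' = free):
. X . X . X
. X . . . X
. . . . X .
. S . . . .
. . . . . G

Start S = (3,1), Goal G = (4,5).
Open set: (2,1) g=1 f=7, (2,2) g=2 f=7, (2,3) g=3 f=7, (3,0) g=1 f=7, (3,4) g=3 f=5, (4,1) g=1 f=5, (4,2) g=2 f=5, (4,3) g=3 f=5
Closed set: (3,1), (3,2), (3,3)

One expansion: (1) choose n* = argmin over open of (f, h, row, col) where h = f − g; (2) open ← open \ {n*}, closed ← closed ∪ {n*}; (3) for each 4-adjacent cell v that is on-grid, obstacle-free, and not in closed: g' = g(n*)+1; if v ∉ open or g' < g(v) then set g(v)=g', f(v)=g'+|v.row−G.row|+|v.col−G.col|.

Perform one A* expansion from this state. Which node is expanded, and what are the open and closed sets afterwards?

step 1: expand (3,4) (f=5, h=2) → closed; open now [(2,1) g=1 f=7, (2,2) g=2 f=7, (2,3) g=3 f=7, (3,0) g=1 f=7, (3,5) g=4 f=5, (4,1) g=1 f=5, (4,2) g=2 f=5, (4,3) g=3 f=5, (4,4) g=4 f=5]

expanded=(3,4); open=[(2,1) g=1 f=7, (2,2) g=2 f=7, (2,3) g=3 f=7, (3,0) g=1 f=7, (3,5) g=4 f=5, (4,1) g=1 f=5, (4,2) g=2 f=5, (4,3) g=3 f=5, (4,4) g=4 f=5]; closed=[(3,1), (3,2), (3,3), (3,4)]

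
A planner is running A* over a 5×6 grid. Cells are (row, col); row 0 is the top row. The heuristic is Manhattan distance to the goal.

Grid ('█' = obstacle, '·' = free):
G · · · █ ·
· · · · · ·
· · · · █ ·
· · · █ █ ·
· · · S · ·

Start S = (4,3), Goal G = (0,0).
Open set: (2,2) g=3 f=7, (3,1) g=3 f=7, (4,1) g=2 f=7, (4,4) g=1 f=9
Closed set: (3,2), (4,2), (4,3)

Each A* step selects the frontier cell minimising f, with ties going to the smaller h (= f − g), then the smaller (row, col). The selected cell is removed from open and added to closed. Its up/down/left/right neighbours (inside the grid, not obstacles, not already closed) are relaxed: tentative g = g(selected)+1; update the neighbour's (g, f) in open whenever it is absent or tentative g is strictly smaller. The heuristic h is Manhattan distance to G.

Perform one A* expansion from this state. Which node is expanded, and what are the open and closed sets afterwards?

step 1: expand (2,2) (f=7, h=4) → closed; open now [(1,2) g=4 f=7, (2,1) g=4 f=7, (2,3) g=4 f=9, (3,1) g=3 f=7, (4,1) g=2 f=7, (4,4) g=1 f=9]

expanded=(2,2); open=[(1,2) g=4 f=7, (2,1) g=4 f=7, (2,3) g=4 f=9, (3,1) g=3 f=7, (4,1) g=2 f=7, (4,4) g=1 f=9]; closed=[(2,2), (3,2), (4,2), (4,3)]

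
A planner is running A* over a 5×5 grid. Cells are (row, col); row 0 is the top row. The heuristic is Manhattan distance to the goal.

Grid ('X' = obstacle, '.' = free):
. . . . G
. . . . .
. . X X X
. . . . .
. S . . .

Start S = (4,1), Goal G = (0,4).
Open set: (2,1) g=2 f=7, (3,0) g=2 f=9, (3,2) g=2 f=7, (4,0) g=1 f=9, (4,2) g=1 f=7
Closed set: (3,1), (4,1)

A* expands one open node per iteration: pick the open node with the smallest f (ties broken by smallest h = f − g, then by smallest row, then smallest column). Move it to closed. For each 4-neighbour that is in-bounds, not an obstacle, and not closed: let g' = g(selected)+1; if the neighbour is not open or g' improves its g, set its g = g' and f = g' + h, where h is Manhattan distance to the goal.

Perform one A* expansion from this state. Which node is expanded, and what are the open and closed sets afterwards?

expanded=(2,1); open=[(1,1) g=3 f=7, (2,0) g=3 f=9, (3,0) g=2 f=9, (3,2) g=2 f=7, (4,0) g=1 f=9, (4,2) g=1 f=7]; closed=[(2,1), (3,1), (4,1)]

step 1: expand (2,1) (f=7, h=5) → closed; open now [(1,1) g=3 f=7, (2,0) g=3 f=9, (3,0) g=2 f=9, (3,2) g=2 f=7, (4,0) g=1 f=9, (4,2) g=1 f=7]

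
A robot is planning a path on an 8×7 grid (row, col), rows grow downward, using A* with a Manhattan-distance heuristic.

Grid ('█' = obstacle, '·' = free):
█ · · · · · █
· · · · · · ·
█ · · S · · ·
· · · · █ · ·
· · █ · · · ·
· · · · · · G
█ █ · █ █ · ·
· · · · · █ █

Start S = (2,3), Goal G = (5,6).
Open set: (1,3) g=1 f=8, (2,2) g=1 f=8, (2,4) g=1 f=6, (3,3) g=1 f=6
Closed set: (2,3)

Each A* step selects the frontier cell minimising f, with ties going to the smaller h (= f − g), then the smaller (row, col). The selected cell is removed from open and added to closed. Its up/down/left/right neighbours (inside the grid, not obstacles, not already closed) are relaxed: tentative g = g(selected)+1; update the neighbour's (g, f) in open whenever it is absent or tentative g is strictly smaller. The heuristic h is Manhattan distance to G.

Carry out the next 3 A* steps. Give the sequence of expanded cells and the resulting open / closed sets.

order=[(2,4) → (2,5) → (2,6)]; open=[(1,3) g=1 f=8, (1,4) g=2 f=8, (1,5) g=3 f=8, (1,6) g=4 f=8, (2,2) g=1 f=8, (3,3) g=1 f=6, (3,5) g=3 f=6, (3,6) g=4 f=6]; closed=[(2,3), (2,4), (2,5), (2,6)]

step 1: expand (2,4) (f=6, h=5) → closed; open now [(1,3) g=1 f=8, (1,4) g=2 f=8, (2,2) g=1 f=8, (2,5) g=2 f=6, (3,3) g=1 f=6]
step 2: expand (2,5) (f=6, h=4) → closed; open now [(1,3) g=1 f=8, (1,4) g=2 f=8, (1,5) g=3 f=8, (2,2) g=1 f=8, (2,6) g=3 f=6, (3,3) g=1 f=6, (3,5) g=3 f=6]
step 3: expand (2,6) (f=6, h=3) → closed; open now [(1,3) g=1 f=8, (1,4) g=2 f=8, (1,5) g=3 f=8, (1,6) g=4 f=8, (2,2) g=1 f=8, (3,3) g=1 f=6, (3,5) g=3 f=6, (3,6) g=4 f=6]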